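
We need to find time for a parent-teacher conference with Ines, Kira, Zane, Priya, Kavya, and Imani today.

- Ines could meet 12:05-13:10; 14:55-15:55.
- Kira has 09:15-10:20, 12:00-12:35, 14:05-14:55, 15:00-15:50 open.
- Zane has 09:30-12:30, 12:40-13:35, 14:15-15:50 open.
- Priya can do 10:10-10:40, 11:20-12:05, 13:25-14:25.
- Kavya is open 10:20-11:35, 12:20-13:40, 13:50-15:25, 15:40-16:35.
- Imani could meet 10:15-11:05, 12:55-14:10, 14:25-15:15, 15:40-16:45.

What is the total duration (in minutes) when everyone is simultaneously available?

Ines ∩ Kira: 12:05-12:35, 15:00-15:50.
Ines ∩ Kira ∩ Zane: 12:05-12:30, 15:00-15:50.
Ines ∩ Kira ∩ Zane ∩ Priya: ∅.
Ines ∩ Kira ∩ Zane ∩ Priya ∩ Kavya: ∅.
Ines ∩ Kira ∩ Zane ∩ Priya ∩ Kavya ∩ Imani: ∅.
There is no time when everyone is free.
There is no common window, so the total is 0 minutes.

0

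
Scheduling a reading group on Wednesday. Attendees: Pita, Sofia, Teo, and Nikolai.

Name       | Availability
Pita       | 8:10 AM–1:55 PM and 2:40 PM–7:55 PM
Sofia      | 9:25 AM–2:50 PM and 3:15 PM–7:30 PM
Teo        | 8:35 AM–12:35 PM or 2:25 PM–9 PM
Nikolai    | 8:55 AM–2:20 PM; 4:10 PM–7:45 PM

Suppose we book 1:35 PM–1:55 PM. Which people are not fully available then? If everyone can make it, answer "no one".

Teo

Pita: free for 13:35-13:55. Sofia: free for 13:35-13:55. Teo: not fully free for 13:35-13:55. Nikolai: free for 13:35-13:55.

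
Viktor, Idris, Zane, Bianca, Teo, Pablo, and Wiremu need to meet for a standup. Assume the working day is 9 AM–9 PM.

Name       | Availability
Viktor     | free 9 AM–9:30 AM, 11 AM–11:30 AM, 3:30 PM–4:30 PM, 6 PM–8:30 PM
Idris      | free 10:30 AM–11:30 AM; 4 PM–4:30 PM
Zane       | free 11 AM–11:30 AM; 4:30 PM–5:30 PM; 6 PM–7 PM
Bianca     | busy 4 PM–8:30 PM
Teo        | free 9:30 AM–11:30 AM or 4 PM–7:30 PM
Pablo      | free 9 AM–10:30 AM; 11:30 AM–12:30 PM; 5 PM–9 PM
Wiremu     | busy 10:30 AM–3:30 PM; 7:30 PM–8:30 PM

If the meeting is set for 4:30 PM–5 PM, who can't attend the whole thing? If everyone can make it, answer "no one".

Viktor free: 09:00-09:30, 11:00-11:30, 15:30-16:30, 18:00-20:30.
Idris free: 10:30-11:30, 16:00-16:30.
Zane free: 11:00-11:30, 16:30-17:30, 18:00-19:00.
Bianca free: 09:00-16:00, 20:30-21:00 (invert busy blocks within the working day).
Teo free: 09:30-11:30, 16:00-19:30.
Pablo free: 09:00-10:30, 11:30-12:30, 17:00-21:00.
Wiremu free: 09:00-10:30, 15:30-19:30, 20:30-21:00 (invert busy blocks within the working day).
Viktor: not fully free for 16:30-17:00. Idris: not fully free for 16:30-17:00. Zane: free for 16:30-17:00. Bianca: not fully free for 16:30-17:00. Teo: free for 16:30-17:00. Pablo: not fully free for 16:30-17:00. Wiremu: free for 16:30-17:00.

Bianca, Idris, Pablo, Viktor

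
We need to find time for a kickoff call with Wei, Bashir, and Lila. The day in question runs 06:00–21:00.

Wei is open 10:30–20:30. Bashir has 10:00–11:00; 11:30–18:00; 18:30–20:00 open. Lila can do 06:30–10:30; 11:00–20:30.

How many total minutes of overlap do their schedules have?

480

Wei ∩ Bashir: 10:30-11:00, 11:30-18:00, 18:30-20:00.
Wei ∩ Bashir ∩ Lila: 11:30-18:00, 18:30-20:00.
Those are the intersection windows.
Summing the common windows: 390 + 90 = 480 minutes.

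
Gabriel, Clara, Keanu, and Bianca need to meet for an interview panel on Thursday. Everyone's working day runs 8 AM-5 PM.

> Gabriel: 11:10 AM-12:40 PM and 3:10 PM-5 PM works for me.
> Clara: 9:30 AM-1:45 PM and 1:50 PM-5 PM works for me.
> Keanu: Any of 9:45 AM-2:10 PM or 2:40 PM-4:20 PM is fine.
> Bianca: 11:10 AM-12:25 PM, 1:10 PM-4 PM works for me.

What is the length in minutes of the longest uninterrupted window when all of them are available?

Gabriel ∩ Clara: 11:10-12:40, 15:10-17:00.
Gabriel ∩ Clara ∩ Keanu: 11:10-12:40, 15:10-16:20.
Gabriel ∩ Clara ∩ Keanu ∩ Bianca: 11:10-12:25, 15:10-16:00.
The longest is 11:10-12:25 at 75 minutes.

75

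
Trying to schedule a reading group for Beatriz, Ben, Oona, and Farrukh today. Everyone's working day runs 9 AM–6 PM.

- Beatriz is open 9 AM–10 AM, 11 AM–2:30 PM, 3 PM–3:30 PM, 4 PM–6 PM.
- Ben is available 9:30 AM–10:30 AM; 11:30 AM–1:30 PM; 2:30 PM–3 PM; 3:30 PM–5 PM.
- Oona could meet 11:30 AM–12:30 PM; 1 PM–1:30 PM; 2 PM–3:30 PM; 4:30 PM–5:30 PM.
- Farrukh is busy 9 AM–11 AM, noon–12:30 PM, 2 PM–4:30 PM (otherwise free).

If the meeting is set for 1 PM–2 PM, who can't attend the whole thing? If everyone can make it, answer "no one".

Ben, Oona

Beatriz free: 09:00-10:00, 11:00-14:30, 15:00-15:30, 16:00-18:00.
Ben free: 09:30-10:30, 11:30-13:30, 14:30-15:00, 15:30-17:00.
Oona free: 11:30-12:30, 13:00-13:30, 14:00-15:30, 16:30-17:30.
Farrukh free: 11:00-12:00, 12:30-14:00, 16:30-18:00 (invert busy blocks within the working day).
Beatriz: free for 13:00-14:00. Ben: not fully free for 13:00-14:00. Oona: not fully free for 13:00-14:00. Farrukh: free for 13:00-14:00.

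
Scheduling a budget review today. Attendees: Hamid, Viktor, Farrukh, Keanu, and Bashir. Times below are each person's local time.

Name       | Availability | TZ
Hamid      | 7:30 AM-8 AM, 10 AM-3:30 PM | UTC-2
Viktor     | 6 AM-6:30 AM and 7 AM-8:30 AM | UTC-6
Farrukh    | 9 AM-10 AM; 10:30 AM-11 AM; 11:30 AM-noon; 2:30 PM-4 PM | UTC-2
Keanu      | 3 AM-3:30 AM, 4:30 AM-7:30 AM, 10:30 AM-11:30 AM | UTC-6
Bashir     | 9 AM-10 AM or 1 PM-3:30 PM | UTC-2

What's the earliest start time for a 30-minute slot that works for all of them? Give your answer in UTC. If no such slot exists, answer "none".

none

Hamid in UTC: 09:30-10:00, 12:00-17:30 (add 2h to convert from UTC-2).
Viktor in UTC: 12:00-12:30, 13:00-14:30 (add 6h to convert from UTC-6).
Farrukh in UTC: 11:00-12:00, 12:30-13:00, 13:30-14:00, 16:30-18:00 (add 2h to convert from UTC-2).
Keanu in UTC: 09:00-09:30, 10:30-13:30, 16:30-17:30 (add 6h to convert from UTC-6).
Bashir in UTC: 11:00-12:00, 15:00-17:30 (add 2h to convert from UTC-2).
Hamid ∩ Viktor: 12:00-12:30, 13:00-14:30.
Hamid ∩ Viktor ∩ Farrukh: 13:30-14:00.
Hamid ∩ Viktor ∩ Farrukh ∩ Keanu: ∅.
Hamid ∩ Viktor ∩ Farrukh ∩ Keanu ∩ Bashir: ∅.
There is no time when everyone is free.
No common window is at least 30 minutes long.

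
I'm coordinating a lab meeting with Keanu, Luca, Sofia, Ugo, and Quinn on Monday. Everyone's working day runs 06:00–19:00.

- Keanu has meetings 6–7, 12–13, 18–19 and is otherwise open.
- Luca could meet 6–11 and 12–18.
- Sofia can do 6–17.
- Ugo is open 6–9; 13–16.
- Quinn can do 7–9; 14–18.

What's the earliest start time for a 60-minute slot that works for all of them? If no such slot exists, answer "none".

Keanu free: 07:00-12:00, 13:00-18:00 (invert busy blocks within the working day).
Luca free: 06:00-11:00, 12:00-18:00.
Sofia free: 06:00-17:00.
Ugo free: 06:00-09:00, 13:00-16:00.
Quinn free: 07:00-09:00, 14:00-18:00.
Keanu ∩ Luca: 07:00-11:00, 13:00-18:00.
Keanu ∩ Luca ∩ Sofia: 07:00-11:00, 13:00-17:00.
Keanu ∩ Luca ∩ Sofia ∩ Ugo: 07:00-09:00, 13:00-16:00.
Keanu ∩ Luca ∩ Sofia ∩ Ugo ∩ Quinn: 07:00-09:00, 14:00-16:00.
The first common window of at least 60 minutes is 07:00-09:00, so the earliest start is 07:00.

07:00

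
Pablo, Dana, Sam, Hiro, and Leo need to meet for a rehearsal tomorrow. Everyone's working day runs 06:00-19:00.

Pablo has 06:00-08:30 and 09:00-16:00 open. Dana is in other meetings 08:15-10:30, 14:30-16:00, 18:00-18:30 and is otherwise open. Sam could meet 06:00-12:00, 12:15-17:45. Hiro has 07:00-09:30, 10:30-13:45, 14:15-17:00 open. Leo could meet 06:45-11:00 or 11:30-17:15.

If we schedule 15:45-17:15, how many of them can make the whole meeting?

Pablo free: 06:00-08:30, 09:00-16:00.
Dana free: 06:00-08:15, 10:30-14:30, 16:00-18:00, 18:30-19:00 (invert busy blocks within the working day).
Sam free: 06:00-12:00, 12:15-17:45.
Hiro free: 07:00-09:30, 10:30-13:45, 14:15-17:00.
Leo free: 06:45-11:00, 11:30-17:15.
Sam and Leo can make the full 15:45-17:15 slot — that's 2.

2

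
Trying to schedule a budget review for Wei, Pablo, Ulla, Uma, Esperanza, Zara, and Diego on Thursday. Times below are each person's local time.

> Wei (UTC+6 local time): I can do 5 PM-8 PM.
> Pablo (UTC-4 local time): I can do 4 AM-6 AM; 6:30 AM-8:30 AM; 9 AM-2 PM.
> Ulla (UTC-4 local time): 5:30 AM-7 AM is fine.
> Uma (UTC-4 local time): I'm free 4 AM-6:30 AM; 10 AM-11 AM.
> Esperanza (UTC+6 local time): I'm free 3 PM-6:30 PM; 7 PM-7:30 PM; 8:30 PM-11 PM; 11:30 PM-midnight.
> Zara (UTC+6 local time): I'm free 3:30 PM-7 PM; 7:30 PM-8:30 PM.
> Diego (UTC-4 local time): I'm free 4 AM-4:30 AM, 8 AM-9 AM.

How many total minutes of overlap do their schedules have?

0

Wei in UTC: 11:00-14:00 (subtract 6h to convert from UTC+6).
Pablo in UTC: 08:00-10:00, 10:30-12:30, 13:00-18:00 (add 4h to convert from UTC-4).
Ulla in UTC: 09:30-11:00 (add 4h to convert from UTC-4).
Uma in UTC: 08:00-10:30, 14:00-15:00 (add 4h to convert from UTC-4).
Esperanza in UTC: 09:00-12:30, 13:00-13:30, 14:30-17:00, 17:30-18:00 (subtract 6h to convert from UTC+6).
Zara in UTC: 09:30-13:00, 13:30-14:30 (subtract 6h to convert from UTC+6).
Diego in UTC: 08:00-08:30, 12:00-13:00 (add 4h to convert from UTC-4).
Wei ∩ Pablo: 11:00-12:30, 13:00-14:00.
Wei ∩ Pablo ∩ Ulla: ∅.
Wei ∩ Pablo ∩ Ulla ∩ Uma: ∅.
Wei ∩ Pablo ∩ Ulla ∩ Uma ∩ Esperanza: ∅.
Wei ∩ Pablo ∩ Ulla ∩ Uma ∩ Esperanza ∩ Zara: ∅.
Wei ∩ Pablo ∩ Ulla ∩ Uma ∩ Esperanza ∩ Zara ∩ Diego: ∅.
There is no time when everyone is free.
There is no common window, so the total is 0 minutes.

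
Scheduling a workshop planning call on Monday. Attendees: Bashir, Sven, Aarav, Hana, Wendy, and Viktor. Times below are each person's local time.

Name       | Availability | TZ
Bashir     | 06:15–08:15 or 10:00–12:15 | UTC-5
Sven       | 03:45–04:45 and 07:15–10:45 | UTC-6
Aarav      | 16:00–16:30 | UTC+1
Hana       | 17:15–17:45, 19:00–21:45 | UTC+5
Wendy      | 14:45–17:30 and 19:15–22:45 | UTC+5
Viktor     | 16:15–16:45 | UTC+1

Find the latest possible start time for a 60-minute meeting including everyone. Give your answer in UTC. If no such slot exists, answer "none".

none

Bashir in UTC: 11:15-13:15, 15:00-17:15 (add 5h to convert from UTC-5).
Sven in UTC: 09:45-10:45, 13:15-16:45 (add 6h to convert from UTC-6).
Aarav in UTC: 15:00-15:30 (subtract 1h to convert from UTC+1).
Hana in UTC: 12:15-12:45, 14:00-16:45 (subtract 5h to convert from UTC+5).
Wendy in UTC: 09:45-12:30, 14:15-17:45 (subtract 5h to convert from UTC+5).
Viktor in UTC: 15:15-15:45 (subtract 1h to convert from UTC+1).
Bashir ∩ Sven: 15:00-16:45.
Bashir ∩ Sven ∩ Aarav: 15:00-15:30.
Bashir ∩ Sven ∩ Aarav ∩ Hana: 15:00-15:30.
Bashir ∩ Sven ∩ Aarav ∩ Hana ∩ Wendy: 15:00-15:30.
Bashir ∩ Sven ∩ Aarav ∩ Hana ∩ Wendy ∩ Viktor: 15:15-15:30.
No common window is at least 60 minutes long.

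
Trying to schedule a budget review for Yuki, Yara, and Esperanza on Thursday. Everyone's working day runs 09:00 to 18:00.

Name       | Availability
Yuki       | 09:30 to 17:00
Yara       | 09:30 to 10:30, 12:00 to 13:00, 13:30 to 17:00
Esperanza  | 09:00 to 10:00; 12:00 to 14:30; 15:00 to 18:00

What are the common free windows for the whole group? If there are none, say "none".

09:30-10:00, 12:00-13:00, 13:30-14:30, 15:00-17:00

Yuki ∩ Yara: 09:30-10:30, 12:00-13:00, 13:30-17:00.
Yuki ∩ Yara ∩ Esperanza: 09:30-10:00, 12:00-13:00, 13:30-14:30, 15:00-17:00.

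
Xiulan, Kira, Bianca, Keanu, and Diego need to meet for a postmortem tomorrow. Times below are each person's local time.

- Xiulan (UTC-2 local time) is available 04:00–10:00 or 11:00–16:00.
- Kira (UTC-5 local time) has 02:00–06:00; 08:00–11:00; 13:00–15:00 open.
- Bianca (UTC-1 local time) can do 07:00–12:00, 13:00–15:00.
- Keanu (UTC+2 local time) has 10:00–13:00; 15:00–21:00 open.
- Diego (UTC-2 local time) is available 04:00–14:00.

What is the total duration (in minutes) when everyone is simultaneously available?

300

Xiulan in UTC: 06:00-12:00, 13:00-18:00 (add 2h to convert from UTC-2).
Kira in UTC: 07:00-11:00, 13:00-16:00, 18:00-20:00 (add 5h to convert from UTC-5).
Bianca in UTC: 08:00-13:00, 14:00-16:00 (add 1h to convert from UTC-1).
Keanu in UTC: 08:00-11:00, 13:00-19:00 (subtract 2h to convert from UTC+2).
Diego in UTC: 06:00-16:00 (add 2h to convert from UTC-2).
Xiulan ∩ Kira: 07:00-11:00, 13:00-16:00.
Xiulan ∩ Kira ∩ Bianca: 08:00-11:00, 14:00-16:00.
Xiulan ∩ Kira ∩ Bianca ∩ Keanu: 08:00-11:00, 14:00-16:00.
Xiulan ∩ Kira ∩ Bianca ∩ Keanu ∩ Diego: 08:00-11:00, 14:00-16:00.
Summing the common windows: 180 + 120 = 300 minutes.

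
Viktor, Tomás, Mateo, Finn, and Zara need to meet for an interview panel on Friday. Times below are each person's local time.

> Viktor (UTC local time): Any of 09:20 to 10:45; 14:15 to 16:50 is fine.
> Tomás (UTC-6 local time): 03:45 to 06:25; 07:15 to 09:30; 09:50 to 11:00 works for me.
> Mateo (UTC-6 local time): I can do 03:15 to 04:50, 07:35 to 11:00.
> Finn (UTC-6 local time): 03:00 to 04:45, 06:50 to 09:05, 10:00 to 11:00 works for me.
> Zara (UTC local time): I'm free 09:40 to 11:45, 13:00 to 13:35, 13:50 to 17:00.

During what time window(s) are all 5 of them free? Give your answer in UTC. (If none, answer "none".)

09:45-10:45, 14:15-15:05, 16:00-16:50

Viktor in UTC: 09:20-10:45, 14:15-16:50.
Tomás in UTC: 09:45-12:25, 13:15-15:30, 15:50-17:00 (add 6h to convert from UTC-6).
Mateo in UTC: 09:15-10:50, 13:35-17:00 (add 6h to convert from UTC-6).
Finn in UTC: 09:00-10:45, 12:50-15:05, 16:00-17:00 (add 6h to convert from UTC-6).
Zara in UTC: 09:40-11:45, 13:00-13:35, 13:50-17:00.
Viktor ∩ Tomás: 09:45-10:45, 14:15-15:30, 15:50-16:50.
Viktor ∩ Tomás ∩ Mateo: 09:45-10:45, 14:15-15:30, 15:50-16:50.
Viktor ∩ Tomás ∩ Mateo ∩ Finn: 09:45-10:45, 14:15-15:05, 16:00-16:50.
Viktor ∩ Tomás ∩ Mateo ∩ Finn ∩ Zara: 09:45-10:45, 14:15-15:05, 16:00-16:50.
So the common availability across everyone is 09:45-10:45, 14:15-15:05, 16:00-16:50.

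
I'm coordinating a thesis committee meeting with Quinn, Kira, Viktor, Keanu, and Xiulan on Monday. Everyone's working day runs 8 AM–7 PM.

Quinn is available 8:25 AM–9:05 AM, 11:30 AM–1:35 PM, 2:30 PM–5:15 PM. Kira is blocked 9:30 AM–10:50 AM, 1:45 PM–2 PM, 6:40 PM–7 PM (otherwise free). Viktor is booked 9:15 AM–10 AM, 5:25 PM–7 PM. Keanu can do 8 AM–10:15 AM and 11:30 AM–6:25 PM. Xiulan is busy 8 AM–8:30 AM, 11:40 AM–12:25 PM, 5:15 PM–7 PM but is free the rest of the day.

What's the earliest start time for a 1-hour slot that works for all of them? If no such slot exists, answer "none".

12:25

Quinn free: 08:25-09:05, 11:30-13:35, 14:30-17:15.
Kira free: 08:00-09:30, 10:50-13:45, 14:00-18:40 (invert busy blocks within the working day).
Viktor free: 08:00-09:15, 10:00-17:25 (invert busy blocks within the working day).
Keanu free: 08:00-10:15, 11:30-18:25.
Xiulan free: 08:30-11:40, 12:25-17:15 (invert busy blocks within the working day).
Quinn ∩ Kira: 08:25-09:05, 11:30-13:35, 14:30-17:15.
Quinn ∩ Kira ∩ Viktor: 08:25-09:05, 11:30-13:35, 14:30-17:15.
Quinn ∩ Kira ∩ Viktor ∩ Keanu: 08:25-09:05, 11:30-13:35, 14:30-17:15.
Quinn ∩ Kira ∩ Viktor ∩ Keanu ∩ Xiulan: 08:30-09:05, 11:30-11:40, 12:25-13:35, 14:30-17:15.
Those are the intersection windows.
The first common window of at least 60 minutes is 12:25-13:35, so the earliest start is 12:25.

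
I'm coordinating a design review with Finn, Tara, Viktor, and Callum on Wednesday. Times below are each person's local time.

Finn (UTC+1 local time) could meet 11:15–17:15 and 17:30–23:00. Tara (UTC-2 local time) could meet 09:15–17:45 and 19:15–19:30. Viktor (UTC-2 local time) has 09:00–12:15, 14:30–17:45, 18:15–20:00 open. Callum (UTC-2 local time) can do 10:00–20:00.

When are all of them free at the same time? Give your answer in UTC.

12:00-14:15, 16:30-19:45, 21:15-21:30

Finn in UTC: 10:15-16:15, 16:30-22:00 (subtract 1h to convert from UTC+1).
Tara in UTC: 11:15-19:45, 21:15-21:30 (add 2h to convert from UTC-2).
Viktor in UTC: 11:00-14:15, 16:30-19:45, 20:15-22:00 (add 2h to convert from UTC-2).
Callum in UTC: 12:00-22:00 (add 2h to convert from UTC-2).
Finn ∩ Tara: 11:15-16:15, 16:30-19:45, 21:15-21:30.
Finn ∩ Tara ∩ Viktor: 11:15-14:15, 16:30-19:45, 21:15-21:30.
Finn ∩ Tara ∩ Viktor ∩ Callum: 12:00-14:15, 16:30-19:45, 21:15-21:30.
So the common availability across everyone is 12:00-14:15, 16:30-19:45, 21:15-21:30.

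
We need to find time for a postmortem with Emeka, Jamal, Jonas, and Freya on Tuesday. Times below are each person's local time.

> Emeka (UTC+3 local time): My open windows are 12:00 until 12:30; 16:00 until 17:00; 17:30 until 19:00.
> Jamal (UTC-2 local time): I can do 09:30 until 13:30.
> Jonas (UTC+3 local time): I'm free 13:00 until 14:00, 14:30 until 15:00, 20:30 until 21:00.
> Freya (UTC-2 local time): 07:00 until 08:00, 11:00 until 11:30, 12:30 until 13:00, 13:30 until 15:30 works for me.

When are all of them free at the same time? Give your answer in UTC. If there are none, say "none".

Emeka in UTC: 09:00-09:30, 13:00-14:00, 14:30-16:00 (subtract 3h to convert from UTC+3).
Jamal in UTC: 11:30-15:30 (add 2h to convert from UTC-2).
Jonas in UTC: 10:00-11:00, 11:30-12:00, 17:30-18:00 (subtract 3h to convert from UTC+3).
Freya in UTC: 09:00-10:00, 13:00-13:30, 14:30-15:00, 15:30-17:30 (add 2h to convert from UTC-2).
Emeka ∩ Jamal: 13:00-14:00, 14:30-15:30.
Emeka ∩ Jamal ∩ Jonas: ∅.
Emeka ∩ Jamal ∩ Jonas ∩ Freya: ∅.
There is no time when everyone is free.

none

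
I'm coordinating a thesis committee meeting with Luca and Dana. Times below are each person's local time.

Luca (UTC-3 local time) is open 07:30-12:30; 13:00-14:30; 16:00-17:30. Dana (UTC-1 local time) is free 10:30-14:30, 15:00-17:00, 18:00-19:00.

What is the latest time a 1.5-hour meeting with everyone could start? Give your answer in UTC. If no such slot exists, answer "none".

Luca in UTC: 10:30-15:30, 16:00-17:30, 19:00-20:30 (add 3h to convert from UTC-3).
Dana in UTC: 11:30-15:30, 16:00-18:00, 19:00-20:00 (add 1h to convert from UTC-1).
Luca ∩ Dana: 11:30-15:30, 16:00-17:30, 19:00-20:00.
The last common window of at least 90 minutes is 16:00-17:30; a 90-minute meeting can start as late as 16:00 and still end by 17:30.

16:00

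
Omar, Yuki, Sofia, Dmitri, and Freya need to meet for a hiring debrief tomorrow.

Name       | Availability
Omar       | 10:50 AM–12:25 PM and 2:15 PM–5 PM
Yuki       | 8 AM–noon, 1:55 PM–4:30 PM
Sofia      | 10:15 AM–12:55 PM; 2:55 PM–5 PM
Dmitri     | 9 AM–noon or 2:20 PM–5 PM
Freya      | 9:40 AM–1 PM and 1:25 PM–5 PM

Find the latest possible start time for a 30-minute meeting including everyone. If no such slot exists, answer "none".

Omar ∩ Yuki: 10:50-12:00, 14:15-16:30.
Omar ∩ Yuki ∩ Sofia: 10:50-12:00, 14:55-16:30.
Omar ∩ Yuki ∩ Sofia ∩ Dmitri: 10:50-12:00, 14:55-16:30.
Omar ∩ Yuki ∩ Sofia ∩ Dmitri ∩ Freya: 10:50-12:00, 14:55-16:30.
The last common window of at least 30 minutes is 14:55-16:30; a 30-minute meeting can start as late as 16:00 and still end by 16:30.

16:00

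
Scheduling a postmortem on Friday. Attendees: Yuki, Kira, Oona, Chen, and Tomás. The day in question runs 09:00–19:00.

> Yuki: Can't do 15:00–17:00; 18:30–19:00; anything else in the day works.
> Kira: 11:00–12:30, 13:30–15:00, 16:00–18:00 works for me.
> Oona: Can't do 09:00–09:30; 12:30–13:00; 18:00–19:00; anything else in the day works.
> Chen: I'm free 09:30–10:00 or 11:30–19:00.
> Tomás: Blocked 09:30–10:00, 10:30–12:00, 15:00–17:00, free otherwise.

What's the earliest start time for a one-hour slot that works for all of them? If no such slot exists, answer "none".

13:30

Yuki free: 09:00-15:00, 17:00-18:30 (invert busy blocks within the working day).
Kira free: 11:00-12:30, 13:30-15:00, 16:00-18:00.
Oona free: 09:30-12:30, 13:00-18:00 (invert busy blocks within the working day).
Chen free: 09:30-10:00, 11:30-19:00.
Tomás free: 09:00-09:30, 10:00-10:30, 12:00-15:00, 17:00-19:00 (invert busy blocks within the working day).
Yuki ∩ Kira: 11:00-12:30, 13:30-15:00, 17:00-18:00.
Yuki ∩ Kira ∩ Oona: 11:00-12:30, 13:30-15:00, 17:00-18:00.
Yuki ∩ Kira ∩ Oona ∩ Chen: 11:30-12:30, 13:30-15:00, 17:00-18:00.
Yuki ∩ Kira ∩ Oona ∩ Chen ∩ Tomás: 12:00-12:30, 13:30-15:00, 17:00-18:00.
The first common window of at least 60 minutes is 13:30-15:00, so the earliest start is 13:30.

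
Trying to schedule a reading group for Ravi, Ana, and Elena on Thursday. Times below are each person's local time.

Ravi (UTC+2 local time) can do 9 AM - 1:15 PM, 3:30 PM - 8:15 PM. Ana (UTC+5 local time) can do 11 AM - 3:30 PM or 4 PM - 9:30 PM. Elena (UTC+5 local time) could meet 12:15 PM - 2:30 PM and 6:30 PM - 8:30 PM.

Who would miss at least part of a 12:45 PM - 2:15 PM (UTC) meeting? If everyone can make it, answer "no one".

Elena, Ravi

Ravi in UTC: 07:00-11:15, 13:30-18:15 (subtract 2h to convert from UTC+2).
Ana in UTC: 06:00-10:30, 11:00-16:30 (subtract 5h to convert from UTC+5).
Elena in UTC: 07:15-09:30, 13:30-15:30 (subtract 5h to convert from UTC+5).
Ravi: not fully free for 12:45-14:15. Ana: free for 12:45-14:15. Elena: not fully free for 12:45-14:15.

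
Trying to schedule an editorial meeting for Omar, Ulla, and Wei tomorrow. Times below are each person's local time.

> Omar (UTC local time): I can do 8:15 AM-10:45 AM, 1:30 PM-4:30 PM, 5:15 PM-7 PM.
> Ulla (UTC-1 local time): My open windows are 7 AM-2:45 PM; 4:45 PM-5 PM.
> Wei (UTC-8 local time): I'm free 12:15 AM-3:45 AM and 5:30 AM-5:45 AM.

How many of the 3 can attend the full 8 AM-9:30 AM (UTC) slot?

Omar in UTC: 08:15-10:45, 13:30-16:30, 17:15-19:00.
Ulla in UTC: 08:00-15:45, 17:45-18:00 (add 1h to convert from UTC-1).
Wei in UTC: 08:15-11:45, 13:30-13:45 (add 8h to convert from UTC-8).
Ulla can make the full 08:00-09:30 slot — that's 1.

1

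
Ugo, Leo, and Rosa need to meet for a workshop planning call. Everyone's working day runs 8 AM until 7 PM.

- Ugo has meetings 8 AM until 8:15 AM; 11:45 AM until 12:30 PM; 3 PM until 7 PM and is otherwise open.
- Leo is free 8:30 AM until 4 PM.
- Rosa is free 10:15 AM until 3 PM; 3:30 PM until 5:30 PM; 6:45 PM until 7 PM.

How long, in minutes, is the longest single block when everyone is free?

Ugo free: 08:15-11:45, 12:30-15:00 (invert busy blocks within the working day).
Leo free: 08:30-16:00.
Rosa free: 10:15-15:00, 15:30-17:30, 18:45-19:00.
Ugo ∩ Leo: 08:30-11:45, 12:30-15:00.
Ugo ∩ Leo ∩ Rosa: 10:15-11:45, 12:30-15:00.
Those are the intersection windows.
The longest is 12:30-15:00 at 150 minutes.

150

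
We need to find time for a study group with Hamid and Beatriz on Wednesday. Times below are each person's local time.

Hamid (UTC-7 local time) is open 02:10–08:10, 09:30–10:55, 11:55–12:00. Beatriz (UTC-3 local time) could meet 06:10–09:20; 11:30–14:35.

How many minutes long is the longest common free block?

190

Hamid in UTC: 09:10-15:10, 16:30-17:55, 18:55-19:00 (add 7h to convert from UTC-7).
Beatriz in UTC: 09:10-12:20, 14:30-17:35 (add 3h to convert from UTC-3).
Hamid ∩ Beatriz: 09:10-12:20, 14:30-15:10, 16:30-17:35.
The longest is 09:10-12:20 at 190 minutes.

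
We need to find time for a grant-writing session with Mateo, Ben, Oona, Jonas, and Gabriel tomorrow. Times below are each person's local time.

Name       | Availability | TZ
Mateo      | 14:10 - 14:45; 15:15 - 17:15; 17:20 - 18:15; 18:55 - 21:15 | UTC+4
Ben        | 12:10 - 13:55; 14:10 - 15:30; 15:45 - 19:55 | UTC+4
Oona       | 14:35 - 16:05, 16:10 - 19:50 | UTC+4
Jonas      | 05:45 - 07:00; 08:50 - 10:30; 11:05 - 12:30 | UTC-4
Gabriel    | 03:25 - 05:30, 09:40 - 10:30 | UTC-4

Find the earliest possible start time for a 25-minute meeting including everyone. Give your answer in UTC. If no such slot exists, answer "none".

Mateo in UTC: 10:10-10:45, 11:15-13:15, 13:20-14:15, 14:55-17:15 (subtract 4h to convert from UTC+4).
Ben in UTC: 08:10-09:55, 10:10-11:30, 11:45-15:55 (subtract 4h to convert from UTC+4).
Oona in UTC: 10:35-12:05, 12:10-15:50 (subtract 4h to convert from UTC+4).
Jonas in UTC: 09:45-11:00, 12:50-14:30, 15:05-16:30 (add 4h to convert from UTC-4).
Gabriel in UTC: 07:25-09:30, 13:40-14:30 (add 4h to convert from UTC-4).
Mateo ∩ Ben: 10:10-10:45, 11:15-11:30, 11:45-13:15, 13:20-14:15, 14:55-15:55.
Mateo ∩ Ben ∩ Oona: 10:35-10:45, 11:15-11:30, 11:45-12:05, 12:10-13:15, 13:20-14:15, 14:55-15:50.
Mateo ∩ Ben ∩ Oona ∩ Jonas: 10:35-10:45, 12:50-13:15, 13:20-14:15, 15:05-15:50.
Mateo ∩ Ben ∩ Oona ∩ Jonas ∩ Gabriel: 13:40-14:15.
The first common window of at least 25 minutes is 13:40-14:15, so the earliest start is 13:40.

13:40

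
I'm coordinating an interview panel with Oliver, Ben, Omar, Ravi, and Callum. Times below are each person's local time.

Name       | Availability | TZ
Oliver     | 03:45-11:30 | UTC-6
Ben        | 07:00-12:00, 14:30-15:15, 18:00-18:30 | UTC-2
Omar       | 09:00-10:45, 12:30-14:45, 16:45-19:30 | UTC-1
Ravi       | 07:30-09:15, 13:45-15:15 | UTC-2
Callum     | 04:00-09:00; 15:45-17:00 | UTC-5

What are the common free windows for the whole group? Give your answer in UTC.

10:00-11:15

Oliver in UTC: 09:45-17:30 (add 6h to convert from UTC-6).
Ben in UTC: 09:00-14:00, 16:30-17:15, 20:00-20:30 (add 2h to convert from UTC-2).
Omar in UTC: 10:00-11:45, 13:30-15:45, 17:45-20:30 (add 1h to convert from UTC-1).
Ravi in UTC: 09:30-11:15, 15:45-17:15 (add 2h to convert from UTC-2).
Callum in UTC: 09:00-14:00, 20:45-22:00 (add 5h to convert from UTC-5).
Oliver ∩ Ben: 09:45-14:00, 16:30-17:15.
Oliver ∩ Ben ∩ Omar: 10:00-11:45, 13:30-14:00.
Oliver ∩ Ben ∩ Omar ∩ Ravi: 10:00-11:15.
Oliver ∩ Ben ∩ Omar ∩ Ravi ∩ Callum: 10:00-11:15.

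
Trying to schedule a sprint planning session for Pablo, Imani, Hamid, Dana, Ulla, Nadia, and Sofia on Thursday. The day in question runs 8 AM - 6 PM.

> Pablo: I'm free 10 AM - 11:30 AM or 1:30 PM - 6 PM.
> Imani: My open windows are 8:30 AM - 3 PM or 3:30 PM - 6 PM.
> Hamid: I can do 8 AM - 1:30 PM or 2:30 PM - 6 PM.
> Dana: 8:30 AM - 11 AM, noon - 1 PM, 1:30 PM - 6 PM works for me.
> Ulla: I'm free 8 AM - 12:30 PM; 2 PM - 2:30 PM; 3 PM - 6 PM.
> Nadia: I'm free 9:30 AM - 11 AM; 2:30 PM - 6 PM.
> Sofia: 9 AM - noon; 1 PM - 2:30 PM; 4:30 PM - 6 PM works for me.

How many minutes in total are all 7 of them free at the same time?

Pablo ∩ Imani: 10:00-11:30, 13:30-15:00, 15:30-18:00.
Pablo ∩ Imani ∩ Hamid: 10:00-11:30, 14:30-15:00, 15:30-18:00.
Pablo ∩ Imani ∩ Hamid ∩ Dana: 10:00-11:00, 14:30-15:00, 15:30-18:00.
Pablo ∩ Imani ∩ Hamid ∩ Dana ∩ Ulla: 10:00-11:00, 15:30-18:00.
Pablo ∩ Imani ∩ Hamid ∩ Dana ∩ Ulla ∩ Nadia: 10:00-11:00, 15:30-18:00.
Pablo ∩ Imani ∩ Hamid ∩ Dana ∩ Ulla ∩ Nadia ∩ Sofia: 10:00-11:00, 16:30-18:00.
So the common availability across everyone is 10:00-11:00, 16:30-18:00.
Summing the common windows: 60 + 90 = 150 minutes.

150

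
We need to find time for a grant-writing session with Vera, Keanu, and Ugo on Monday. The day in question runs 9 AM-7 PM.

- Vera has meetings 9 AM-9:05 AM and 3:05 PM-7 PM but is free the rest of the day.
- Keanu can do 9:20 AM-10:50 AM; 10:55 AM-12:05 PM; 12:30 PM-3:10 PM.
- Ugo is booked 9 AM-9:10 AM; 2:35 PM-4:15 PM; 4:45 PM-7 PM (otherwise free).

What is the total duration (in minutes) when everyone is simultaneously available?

285

Vera free: 09:05-15:05 (invert busy blocks within the working day).
Keanu free: 09:20-10:50, 10:55-12:05, 12:30-15:10.
Ugo free: 09:10-14:35, 16:15-16:45 (invert busy blocks within the working day).
Vera ∩ Keanu: 09:20-10:50, 10:55-12:05, 12:30-15:05.
Vera ∩ Keanu ∩ Ugo: 09:20-10:50, 10:55-12:05, 12:30-14:35.
So the common availability across everyone is 09:20-10:50, 10:55-12:05, 12:30-14:35.
Summing the common windows: 90 + 70 + 125 = 285 minutes.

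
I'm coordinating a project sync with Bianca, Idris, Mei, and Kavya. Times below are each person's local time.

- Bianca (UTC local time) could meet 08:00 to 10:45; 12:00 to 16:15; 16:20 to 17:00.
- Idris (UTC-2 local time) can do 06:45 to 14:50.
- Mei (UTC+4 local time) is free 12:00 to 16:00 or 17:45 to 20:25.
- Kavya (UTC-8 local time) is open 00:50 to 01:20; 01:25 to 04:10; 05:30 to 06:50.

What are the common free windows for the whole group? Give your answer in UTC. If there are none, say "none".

Bianca in UTC: 08:00-10:45, 12:00-16:15, 16:20-17:00.
Idris in UTC: 08:45-16:50 (add 2h to convert from UTC-2).
Mei in UTC: 08:00-12:00, 13:45-16:25 (subtract 4h to convert from UTC+4).
Kavya in UTC: 08:50-09:20, 09:25-12:10, 13:30-14:50 (add 8h to convert from UTC-8).
Bianca ∩ Idris: 08:45-10:45, 12:00-16:15, 16:20-16:50.
Bianca ∩ Idris ∩ Mei: 08:45-10:45, 13:45-16:15, 16:20-16:25.
Bianca ∩ Idris ∩ Mei ∩ Kavya: 08:50-09:20, 09:25-10:45, 13:45-14:50.

08:50-09:20, 09:25-10:45, 13:45-14:50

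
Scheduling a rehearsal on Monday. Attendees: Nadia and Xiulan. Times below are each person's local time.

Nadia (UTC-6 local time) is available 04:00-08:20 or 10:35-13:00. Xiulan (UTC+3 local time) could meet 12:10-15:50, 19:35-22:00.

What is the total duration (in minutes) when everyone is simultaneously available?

315

Nadia in UTC: 10:00-14:20, 16:35-19:00 (add 6h to convert from UTC-6).
Xiulan in UTC: 09:10-12:50, 16:35-19:00 (subtract 3h to convert from UTC+3).
Nadia ∩ Xiulan: 10:00-12:50, 16:35-19:00.
Summing the common windows: 170 + 145 = 315 minutes.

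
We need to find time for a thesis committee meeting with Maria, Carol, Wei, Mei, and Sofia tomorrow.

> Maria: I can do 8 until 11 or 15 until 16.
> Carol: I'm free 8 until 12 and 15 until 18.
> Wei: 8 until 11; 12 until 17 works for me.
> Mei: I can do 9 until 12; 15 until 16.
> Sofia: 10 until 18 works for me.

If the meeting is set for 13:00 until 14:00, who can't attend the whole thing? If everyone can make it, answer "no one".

Carol, Maria, Mei

Maria: not fully free for 13:00-14:00. Carol: not fully free for 13:00-14:00. Wei: free for 13:00-14:00. Mei: not fully free for 13:00-14:00. Sofia: free for 13:00-14:00.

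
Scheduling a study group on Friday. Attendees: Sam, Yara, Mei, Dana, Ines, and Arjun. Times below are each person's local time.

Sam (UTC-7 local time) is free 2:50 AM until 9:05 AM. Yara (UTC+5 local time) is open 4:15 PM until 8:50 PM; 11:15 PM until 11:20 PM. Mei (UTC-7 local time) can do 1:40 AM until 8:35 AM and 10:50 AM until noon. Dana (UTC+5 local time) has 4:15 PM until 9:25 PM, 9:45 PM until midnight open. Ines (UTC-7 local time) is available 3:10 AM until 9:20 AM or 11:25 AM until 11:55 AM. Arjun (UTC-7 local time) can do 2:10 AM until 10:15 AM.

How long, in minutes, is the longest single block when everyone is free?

Sam in UTC: 09:50-16:05 (add 7h to convert from UTC-7).
Yara in UTC: 11:15-15:50, 18:15-18:20 (subtract 5h to convert from UTC+5).
Mei in UTC: 08:40-15:35, 17:50-19:00 (add 7h to convert from UTC-7).
Dana in UTC: 11:15-16:25, 16:45-19:00 (subtract 5h to convert from UTC+5).
Ines in UTC: 10:10-16:20, 18:25-18:55 (add 7h to convert from UTC-7).
Arjun in UTC: 09:10-17:15 (add 7h to convert from UTC-7).
Sam ∩ Yara: 11:15-15:50.
Sam ∩ Yara ∩ Mei: 11:15-15:35.
Sam ∩ Yara ∩ Mei ∩ Dana: 11:15-15:35.
Sam ∩ Yara ∩ Mei ∩ Dana ∩ Ines: 11:15-15:35.
Sam ∩ Yara ∩ Mei ∩ Dana ∩ Ines ∩ Arjun: 11:15-15:35.
The longest is 11:15-15:35 at 260 minutes.

260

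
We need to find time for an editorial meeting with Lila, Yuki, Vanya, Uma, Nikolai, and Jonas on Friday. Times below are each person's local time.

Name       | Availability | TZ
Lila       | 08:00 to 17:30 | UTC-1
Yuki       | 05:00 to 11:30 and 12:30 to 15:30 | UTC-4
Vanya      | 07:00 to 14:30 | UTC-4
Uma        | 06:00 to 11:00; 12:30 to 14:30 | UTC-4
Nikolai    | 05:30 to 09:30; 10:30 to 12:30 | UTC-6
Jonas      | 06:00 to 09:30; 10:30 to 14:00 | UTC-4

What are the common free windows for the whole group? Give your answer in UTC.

11:30-13:30, 14:30-15:00, 16:30-18:00

Lila in UTC: 09:00-18:30 (add 1h to convert from UTC-1).
Yuki in UTC: 09:00-15:30, 16:30-19:30 (add 4h to convert from UTC-4).
Vanya in UTC: 11:00-18:30 (add 4h to convert from UTC-4).
Uma in UTC: 10:00-15:00, 16:30-18:30 (add 4h to convert from UTC-4).
Nikolai in UTC: 11:30-15:30, 16:30-18:30 (add 6h to convert from UTC-6).
Jonas in UTC: 10:00-13:30, 14:30-18:00 (add 4h to convert from UTC-4).
Lila ∩ Yuki: 09:00-15:30, 16:30-18:30.
Lila ∩ Yuki ∩ Vanya: 11:00-15:30, 16:30-18:30.
Lila ∩ Yuki ∩ Vanya ∩ Uma: 11:00-15:00, 16:30-18:30.
Lila ∩ Yuki ∩ Vanya ∩ Uma ∩ Nikolai: 11:30-15:00, 16:30-18:30.
Lila ∩ Yuki ∩ Vanya ∩ Uma ∩ Nikolai ∩ Jonas: 11:30-13:30, 14:30-15:00, 16:30-18:00.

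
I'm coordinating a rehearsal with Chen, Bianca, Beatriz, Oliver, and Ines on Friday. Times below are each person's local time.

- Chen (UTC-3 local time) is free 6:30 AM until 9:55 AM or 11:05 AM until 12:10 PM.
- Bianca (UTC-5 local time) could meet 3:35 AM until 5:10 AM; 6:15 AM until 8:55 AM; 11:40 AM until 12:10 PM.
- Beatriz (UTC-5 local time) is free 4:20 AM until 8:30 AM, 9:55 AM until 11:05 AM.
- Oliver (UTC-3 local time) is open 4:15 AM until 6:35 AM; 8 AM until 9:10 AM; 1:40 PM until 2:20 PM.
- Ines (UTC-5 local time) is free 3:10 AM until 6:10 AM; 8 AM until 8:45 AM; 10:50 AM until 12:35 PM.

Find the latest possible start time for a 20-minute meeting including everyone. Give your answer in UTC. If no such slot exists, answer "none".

Chen in UTC: 09:30-12:55, 14:05-15:10 (add 3h to convert from UTC-3).
Bianca in UTC: 08:35-10:10, 11:15-13:55, 16:40-17:10 (add 5h to convert from UTC-5).
Beatriz in UTC: 09:20-13:30, 14:55-16:05 (add 5h to convert from UTC-5).
Oliver in UTC: 07:15-09:35, 11:00-12:10, 16:40-17:20 (add 3h to convert from UTC-3).
Ines in UTC: 08:10-11:10, 13:00-13:45, 15:50-17:35 (add 5h to convert from UTC-5).
Chen ∩ Bianca: 09:30-10:10, 11:15-12:55.
Chen ∩ Bianca ∩ Beatriz: 09:30-10:10, 11:15-12:55.
Chen ∩ Bianca ∩ Beatriz ∩ Oliver: 09:30-09:35, 11:15-12:10.
Chen ∩ Bianca ∩ Beatriz ∩ Oliver ∩ Ines: 09:30-09:35.
No common window is at least 20 minutes long.

none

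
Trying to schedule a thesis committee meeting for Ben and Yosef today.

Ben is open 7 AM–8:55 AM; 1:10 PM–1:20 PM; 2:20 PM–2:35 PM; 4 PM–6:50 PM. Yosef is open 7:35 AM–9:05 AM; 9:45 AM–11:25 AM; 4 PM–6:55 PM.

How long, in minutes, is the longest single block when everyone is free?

Ben ∩ Yosef: 07:35-08:55, 16:00-18:50.
The longest is 16:00-18:50 at 170 minutes.

170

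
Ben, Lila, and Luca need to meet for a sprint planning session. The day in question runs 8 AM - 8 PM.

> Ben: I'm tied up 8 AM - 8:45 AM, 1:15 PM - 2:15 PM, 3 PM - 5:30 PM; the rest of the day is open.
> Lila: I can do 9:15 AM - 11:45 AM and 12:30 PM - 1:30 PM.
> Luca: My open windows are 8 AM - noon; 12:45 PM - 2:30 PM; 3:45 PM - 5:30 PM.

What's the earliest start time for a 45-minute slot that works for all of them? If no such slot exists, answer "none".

09:15

Ben free: 08:45-13:15, 14:15-15:00, 17:30-20:00 (invert busy blocks within the working day).
Lila free: 09:15-11:45, 12:30-13:30.
Luca free: 08:00-12:00, 12:45-14:30, 15:45-17:30.
Ben ∩ Lila: 09:15-11:45, 12:30-13:15.
Ben ∩ Lila ∩ Luca: 09:15-11:45, 12:45-13:15.
The first common window of at least 45 minutes is 09:15-11:45, so the earliest start is 09:15.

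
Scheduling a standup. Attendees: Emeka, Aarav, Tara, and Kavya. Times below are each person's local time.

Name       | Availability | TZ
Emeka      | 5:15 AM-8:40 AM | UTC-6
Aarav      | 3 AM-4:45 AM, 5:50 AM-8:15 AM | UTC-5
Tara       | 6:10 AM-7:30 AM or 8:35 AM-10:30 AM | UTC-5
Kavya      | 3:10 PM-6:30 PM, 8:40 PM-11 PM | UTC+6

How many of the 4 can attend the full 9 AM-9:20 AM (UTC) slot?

Emeka in UTC: 11:15-14:40 (add 6h to convert from UTC-6).
Aarav in UTC: 08:00-09:45, 10:50-13:15 (add 5h to convert from UTC-5).
Tara in UTC: 11:10-12:30, 13:35-15:30 (add 5h to convert from UTC-5).
Kavya in UTC: 09:10-12:30, 14:40-17:00 (subtract 6h to convert from UTC+6).
Aarav can make the full 09:00-09:20 slot — that's 1.

1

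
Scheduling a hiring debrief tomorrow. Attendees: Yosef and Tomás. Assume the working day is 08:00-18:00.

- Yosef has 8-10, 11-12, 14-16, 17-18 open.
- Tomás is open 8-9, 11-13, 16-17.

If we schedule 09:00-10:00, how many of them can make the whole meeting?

1

Yosef can make the full 09:00-10:00 slot — that's 1.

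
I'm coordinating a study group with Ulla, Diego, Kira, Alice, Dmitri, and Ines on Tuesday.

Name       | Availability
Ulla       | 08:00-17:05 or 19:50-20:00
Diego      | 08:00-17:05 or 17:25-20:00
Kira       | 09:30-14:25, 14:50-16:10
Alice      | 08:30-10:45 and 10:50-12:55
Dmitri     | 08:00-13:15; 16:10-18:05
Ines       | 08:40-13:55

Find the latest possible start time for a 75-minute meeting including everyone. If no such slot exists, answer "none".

Ulla ∩ Diego: 08:00-17:05, 19:50-20:00.
Ulla ∩ Diego ∩ Kira: 09:30-14:25, 14:50-16:10.
Ulla ∩ Diego ∩ Kira ∩ Alice: 09:30-10:45, 10:50-12:55.
Ulla ∩ Diego ∩ Kira ∩ Alice ∩ Dmitri: 09:30-10:45, 10:50-12:55.
Ulla ∩ Diego ∩ Kira ∩ Alice ∩ Dmitri ∩ Ines: 09:30-10:45, 10:50-12:55.
The last common window of at least 75 minutes is 10:50-12:55; a 75-minute meeting can start as late as 11:40 and still end by 12:55.

11:40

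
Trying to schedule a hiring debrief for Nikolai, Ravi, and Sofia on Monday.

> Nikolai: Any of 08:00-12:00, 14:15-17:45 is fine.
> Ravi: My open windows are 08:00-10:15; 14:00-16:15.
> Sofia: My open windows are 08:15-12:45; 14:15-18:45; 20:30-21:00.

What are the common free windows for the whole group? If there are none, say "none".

Nikolai ∩ Ravi: 08:00-10:15, 14:15-16:15.
Nikolai ∩ Ravi ∩ Sofia: 08:15-10:15, 14:15-16:15.

08:15-10:15, 14:15-16:15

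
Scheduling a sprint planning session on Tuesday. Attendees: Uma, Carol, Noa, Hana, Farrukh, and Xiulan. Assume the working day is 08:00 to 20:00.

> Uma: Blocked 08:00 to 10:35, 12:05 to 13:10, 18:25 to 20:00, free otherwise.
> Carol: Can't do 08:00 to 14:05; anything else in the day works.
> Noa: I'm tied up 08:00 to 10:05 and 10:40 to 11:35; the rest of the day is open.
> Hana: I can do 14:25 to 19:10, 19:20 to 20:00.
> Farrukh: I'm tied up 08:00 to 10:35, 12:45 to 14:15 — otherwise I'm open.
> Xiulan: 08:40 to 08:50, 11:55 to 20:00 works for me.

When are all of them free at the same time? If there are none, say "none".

Uma free: 10:35-12:05, 13:10-18:25 (invert busy blocks within the working day).
Carol free: 14:05-20:00 (invert busy blocks within the working day).
Noa free: 10:05-10:40, 11:35-20:00 (invert busy blocks within the working day).
Hana free: 14:25-19:10, 19:20-20:00.
Farrukh free: 10:35-12:45, 14:15-20:00 (invert busy blocks within the working day).
Xiulan free: 08:40-08:50, 11:55-20:00.
Uma ∩ Carol: 14:05-18:25.
Uma ∩ Carol ∩ Noa: 14:05-18:25.
Uma ∩ Carol ∩ Noa ∩ Hana: 14:25-18:25.
Uma ∩ Carol ∩ Noa ∩ Hana ∩ Farrukh: 14:25-18:25.
Uma ∩ Carol ∩ Noa ∩ Hana ∩ Farrukh ∩ Xiulan: 14:25-18:25.

14:25-18:25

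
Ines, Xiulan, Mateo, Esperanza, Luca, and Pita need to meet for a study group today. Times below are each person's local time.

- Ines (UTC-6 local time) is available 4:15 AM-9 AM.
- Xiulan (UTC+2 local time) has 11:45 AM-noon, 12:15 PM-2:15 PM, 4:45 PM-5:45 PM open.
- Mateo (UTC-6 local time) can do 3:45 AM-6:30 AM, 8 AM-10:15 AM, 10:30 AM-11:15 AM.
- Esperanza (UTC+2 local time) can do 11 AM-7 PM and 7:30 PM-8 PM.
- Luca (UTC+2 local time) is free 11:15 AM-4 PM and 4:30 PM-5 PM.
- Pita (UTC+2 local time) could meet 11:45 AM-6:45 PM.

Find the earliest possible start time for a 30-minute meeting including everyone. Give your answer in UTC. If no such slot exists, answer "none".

10:15

Ines in UTC: 10:15-15:00 (add 6h to convert from UTC-6).
Xiulan in UTC: 09:45-10:00, 10:15-12:15, 14:45-15:45 (subtract 2h to convert from UTC+2).
Mateo in UTC: 09:45-12:30, 14:00-16:15, 16:30-17:15 (add 6h to convert from UTC-6).
Esperanza in UTC: 09:00-17:00, 17:30-18:00 (subtract 2h to convert from UTC+2).
Luca in UTC: 09:15-14:00, 14:30-15:00 (subtract 2h to convert from UTC+2).
Pita in UTC: 09:45-16:45 (subtract 2h to convert from UTC+2).
Ines ∩ Xiulan: 10:15-12:15, 14:45-15:00.
Ines ∩ Xiulan ∩ Mateo: 10:15-12:15, 14:45-15:00.
Ines ∩ Xiulan ∩ Mateo ∩ Esperanza: 10:15-12:15, 14:45-15:00.
Ines ∩ Xiulan ∩ Mateo ∩ Esperanza ∩ Luca: 10:15-12:15, 14:45-15:00.
Ines ∩ Xiulan ∩ Mateo ∩ Esperanza ∩ Luca ∩ Pita: 10:15-12:15, 14:45-15:00.
Those are the intersection windows.
The first common window of at least 30 minutes is 10:15-12:15, so the earliest start is 10:15.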